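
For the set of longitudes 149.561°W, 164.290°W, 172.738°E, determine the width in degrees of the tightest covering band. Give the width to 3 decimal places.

Sort the longitudes: -164.290°, -149.561°, +172.738°.
Eastward gaps between consecutive values (wrapping around): 14.729°, 322.299°, 22.972°.
Largest gap = 322.299° ⇒ minimal covering band is its complement: 360° − 322.299° = 37.701°.
Band runs from +172.738° eastward to -149.561°, crossing the antimeridian.

37.701°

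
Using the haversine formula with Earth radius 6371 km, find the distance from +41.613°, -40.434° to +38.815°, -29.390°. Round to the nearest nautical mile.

533 nmi

Δλ = -29.390 − -40.434 = 11.044°.
Δφ = 38.815 − 41.613 = -2.798°.
a = sin²(Δφ/2) + cos φ₁ · cos φ₂ · sin²(Δλ/2) = 0.005990.
c = 2·atan2(√a, √(1−a)) = 0.15495 rad → d = 6371·c ≈ 987.19 km ≈ 533.04 nmi.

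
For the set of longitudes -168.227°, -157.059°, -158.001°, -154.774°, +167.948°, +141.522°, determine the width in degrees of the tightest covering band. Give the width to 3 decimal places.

63.704°

Sort the longitudes: -168.227°, -158.001°, -157.059°, -154.774°, +141.522°, +167.948°.
Eastward gaps between consecutive values (wrapping around): 10.226°, 0.942°, 2.285°, 296.296°, 26.426°, 23.825°.
Largest gap = 296.296° ⇒ minimal covering band is its complement: 360° − 296.296° = 63.704°.
Band runs from +141.522° eastward to -154.774°, crossing the antimeridian.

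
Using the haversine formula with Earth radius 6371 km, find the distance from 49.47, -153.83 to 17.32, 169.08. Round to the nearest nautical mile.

Δλ = 169.08 − -153.83 = 322.91°; wrapped into (−180°, 180°]: -37.09°.
Δφ = 17.32 − 49.47 = -32.15°.
a = sin²(Δφ/2) + cos φ₁ · cos φ₂ · sin²(Δλ/2) = 0.139426.
c = 2·atan2(√a, √(1−a)) = 0.76534 rad → d = 6371·c ≈ 4875.97 km ≈ 2632.81 nmi.

2633 nmi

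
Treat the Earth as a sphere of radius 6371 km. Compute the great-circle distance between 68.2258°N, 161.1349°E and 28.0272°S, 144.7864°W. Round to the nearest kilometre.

Δλ = -144.7864 − 161.1349 = -305.9213°; wrapped into (−180°, 180°]: 54.0787°.
Δφ = -28.0272 − 68.2258 = -96.2530°.
a = sin²(Δφ/2) + cos φ₁ · cos φ₂ · sin²(Δλ/2) = 0.622131.
c = 2·atan2(√a, √(1−a)) = 1.81755 rad → d = 6371·c ≈ 11579.64 km.

11580 km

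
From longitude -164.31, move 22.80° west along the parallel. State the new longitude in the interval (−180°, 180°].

Start at -164.31°; shift −22.80° → -187.11°.
-187.11° lies outside (−180°, 180°]; add 360° → +172.89°.

+172.89°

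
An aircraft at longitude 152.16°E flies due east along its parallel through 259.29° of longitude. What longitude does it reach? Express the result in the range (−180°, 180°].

Start at +152.16°; shift +259.29° → +411.45°.
+411.45° lies outside (−180°, 180°]; subtract 360° → +51.45°.

51.45°E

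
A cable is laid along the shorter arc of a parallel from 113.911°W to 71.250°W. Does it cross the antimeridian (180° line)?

No

Signed shortest Δλ = ((-71.250 − -113.911 + 180) mod 360) − 180 = 42.661°.
Going east by 42.661° from -113.911° reaches -71.250° without touching 180°.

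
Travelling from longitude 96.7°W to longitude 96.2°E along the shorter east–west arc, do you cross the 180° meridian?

Naïve |96.2 − -96.7| = 192.9° > 180°, so the shorter arc goes the other way round — across 180°.
Signed shortest Δλ = ((96.2 − -96.7 + 180) mod 360) − 180 = -167.1°.
Going west by 167.1° from -96.7° passes through 180° before reaching +96.2°.

Yes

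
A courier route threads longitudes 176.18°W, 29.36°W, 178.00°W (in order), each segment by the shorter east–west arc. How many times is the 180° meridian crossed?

Leg 1: -176.18° → -29.36°, shortest Δλ = 146.82° (east) — does not cross 180°.
Leg 2: -29.36° → -178.00°, shortest Δλ = -148.64° (west) — does not cross 180°.
Total crossings: 0.

0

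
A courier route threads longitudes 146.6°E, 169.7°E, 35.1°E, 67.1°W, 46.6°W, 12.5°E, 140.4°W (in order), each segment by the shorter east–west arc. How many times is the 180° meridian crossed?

0

Leg 1: +146.6° → +169.7°, shortest Δλ = 23.1° (east) — does not cross 180°.
Leg 2: +169.7° → +35.1°, shortest Δλ = -134.6° (west) — does not cross 180°.
Leg 3: +35.1° → -67.1°, shortest Δλ = -102.2° (west) — does not cross 180°.
Leg 4: -67.1° → -46.6°, shortest Δλ = 20.5° (east) — does not cross 180°.
Leg 5: -46.6° → +12.5°, shortest Δλ = 59.1° (east) — does not cross 180°.
Leg 6: +12.5° → -140.4°, shortest Δλ = -152.9° (west) — does not cross 180°.
Total crossings: 0.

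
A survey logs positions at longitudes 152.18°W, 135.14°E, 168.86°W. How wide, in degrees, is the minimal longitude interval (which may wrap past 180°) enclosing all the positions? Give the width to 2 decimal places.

Sort the longitudes: -168.86°, -152.18°, +135.14°.
Eastward gaps between consecutive values (wrapping around): 16.68°, 287.32°, 56.00°.
Largest gap = 287.32° ⇒ minimal covering band is its complement: 360° − 287.32° = 72.68°.
Band runs from +135.14° eastward to -152.18°, crossing the antimeridian.

72.68°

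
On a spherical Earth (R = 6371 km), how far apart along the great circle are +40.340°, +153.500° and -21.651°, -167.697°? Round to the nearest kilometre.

Δλ = -167.697 − 153.500 = -321.197°; wrapped into (−180°, 180°]: 38.803°.
Δφ = -21.651 − 40.340 = -61.991°.
a = sin²(Δφ/2) + cos φ₁ · cos φ₂ · sin²(Δλ/2) = 0.343370.
c = 2·atan2(√a, √(1−a)) = 1.25217 rad → d = 6371·c ≈ 7977.58 km.

7978 km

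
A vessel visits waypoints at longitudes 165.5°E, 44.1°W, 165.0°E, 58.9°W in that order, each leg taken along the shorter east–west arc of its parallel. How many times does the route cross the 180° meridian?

Leg 1: +165.5° → -44.1°, shortest Δλ = 150.4° (east) — crosses 180°.
Leg 2: -44.1° → +165.0°, shortest Δλ = -150.9° (west) — crosses 180°.
Leg 3: +165.0° → -58.9°, shortest Δλ = 136.1° (east) — crosses 180°.
Total crossings: 3.

3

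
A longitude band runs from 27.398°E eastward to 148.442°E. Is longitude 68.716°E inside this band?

Yes

Band width going east from +27.398° to +148.442°: ((148.442 − 27.398) mod 360) = 121.044°.
Offset of +68.716° east of the west edge: ((68.716 − 27.398) mod 360) = 41.318°.
41.318° ≤ 121.044° ⇒ inside.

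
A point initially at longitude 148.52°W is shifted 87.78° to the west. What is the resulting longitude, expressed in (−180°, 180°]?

Start at -148.52°; shift −87.78° → -236.30°.
-236.30° lies outside (−180°, 180°]; add 360° → +123.70°.

123.70°E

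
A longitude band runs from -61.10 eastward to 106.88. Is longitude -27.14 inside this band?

Band width going east from -61.10° to +106.88°: ((106.88 − -61.10) mod 360) = 167.98°.
Offset of -27.14° east of the west edge: ((-27.14 − -61.10) mod 360) = 33.96°.
33.96° ≤ 167.98° ⇒ inside.

Yes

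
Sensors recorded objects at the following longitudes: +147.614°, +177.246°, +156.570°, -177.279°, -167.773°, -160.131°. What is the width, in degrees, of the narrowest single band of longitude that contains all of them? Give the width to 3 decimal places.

52.255°

Sort the longitudes: -177.279°, -167.773°, -160.131°, +147.614°, +156.570°, +177.246°.
Eastward gaps between consecutive values (wrapping around): 9.506°, 7.642°, 307.745°, 8.956°, 20.676°, 5.475°.
Largest gap = 307.745° ⇒ minimal covering band is its complement: 360° − 307.745° = 52.255°.
Band runs from +147.614° eastward to -160.131°, crossing the antimeridian.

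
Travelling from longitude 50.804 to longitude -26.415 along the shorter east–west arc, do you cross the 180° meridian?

Signed shortest Δλ = ((-26.415 − 50.804 + 180) mod 360) − 180 = -77.219°.
Going west by 77.219° from +50.804° reaches -26.415° without touching 180°.

No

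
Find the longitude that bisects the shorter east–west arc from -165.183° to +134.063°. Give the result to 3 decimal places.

Signed shortest Δλ from -165.183° to +134.063° is -60.754°.
Midpoint longitude = -165.183° + (-60.754°)/2 = -165.183° − 30.377° = -195.560°.
Normalise into (−180°, 180°]: +164.440°.
(The naïve average (-165.183 + +134.063)/2 = -15.56° is on the wrong side of the globe.)

+164.440°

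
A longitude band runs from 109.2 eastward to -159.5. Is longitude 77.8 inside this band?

Band width going east from +109.2° to -159.5°: ((-159.5 − 109.2) mod 360) = 91.3°.
Offset of +77.8° east of the west edge: ((77.8 − 109.2) mod 360) = 328.6°.
328.6° > 91.3° ⇒ outside.

No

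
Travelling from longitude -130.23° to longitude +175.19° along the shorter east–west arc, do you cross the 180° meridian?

Yes

Naïve |175.19 − -130.23| = 305.42° > 180°, so the shorter arc goes the other way round — across 180°.
Signed shortest Δλ = ((175.19 − -130.23 + 180) mod 360) − 180 = -54.58°.
Going west by 54.58° from -130.23° passes through 180° before reaching +175.19°.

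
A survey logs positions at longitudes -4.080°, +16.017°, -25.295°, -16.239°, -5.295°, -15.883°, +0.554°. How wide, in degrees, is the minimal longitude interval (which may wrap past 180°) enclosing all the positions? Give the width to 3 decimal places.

Sort the longitudes: -25.295°, -16.239°, -15.883°, -5.295°, -4.080°, +0.554°, +16.017°.
Eastward gaps between consecutive values (wrapping around): 9.056°, 0.356°, 10.588°, 1.215°, 4.634°, 15.463°, 318.688°.
Largest gap = 318.688° ⇒ minimal covering band is its complement: 360° − 318.688° = 41.312°.
Band runs from -25.295° eastward to +16.017°.

41.312°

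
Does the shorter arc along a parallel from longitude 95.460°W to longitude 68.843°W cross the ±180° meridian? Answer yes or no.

Signed shortest Δλ = ((-68.843 − -95.460 + 180) mod 360) − 180 = 26.617°.
Going east by 26.617° from -95.460° reaches -68.843° without touching 180°.

No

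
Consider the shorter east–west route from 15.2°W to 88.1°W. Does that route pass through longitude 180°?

No

Signed shortest Δλ = ((-88.1 − -15.2 + 180) mod 360) − 180 = -72.9°.
Going west by 72.9° from -15.2° reaches -88.1° without touching 180°.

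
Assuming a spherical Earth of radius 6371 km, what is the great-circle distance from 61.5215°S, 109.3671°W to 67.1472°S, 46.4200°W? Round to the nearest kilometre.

2957 km

Δλ = -46.4200 − -109.3671 = 62.9471°.
Δφ = -67.1472 − -61.5215 = -5.6257°.
a = sin²(Δφ/2) + cos φ₁ · cos φ₂ · sin²(Δλ/2) = 0.052888.
c = 2·atan2(√a, √(1−a)) = 0.46410 rad → d = 6371·c ≈ 2956.80 km.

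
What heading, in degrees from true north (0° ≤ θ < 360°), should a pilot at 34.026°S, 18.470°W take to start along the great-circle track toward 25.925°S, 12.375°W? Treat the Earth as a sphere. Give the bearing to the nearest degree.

Δλ = -12.375 − -18.470 = 6.095°.
θ = atan2( sin Δλ · cos φ₂ , cos φ₁ · sin φ₂ − sin φ₁ · cos φ₂ · cos Δλ )
  = atan2(0.09549, 0.13807) = 34.668° → normalised to [0°, 360°): 34.668°.

35°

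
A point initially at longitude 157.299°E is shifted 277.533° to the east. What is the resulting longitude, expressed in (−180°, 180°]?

74.832°E

Start at +157.299°; shift +277.533° → +434.832°.
+434.832° lies outside (−180°, 180°]; subtract 360° → +74.832°.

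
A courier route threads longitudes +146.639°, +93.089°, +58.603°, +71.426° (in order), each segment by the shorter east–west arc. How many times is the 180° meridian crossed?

Leg 1: +146.639° → +93.089°, shortest Δλ = -53.55° (west) — does not cross 180°.
Leg 2: +93.089° → +58.603°, shortest Δλ = -34.486° (west) — does not cross 180°.
Leg 3: +58.603° → +71.426°, shortest Δλ = 12.823° (east) — does not cross 180°.
Total crossings: 0.

0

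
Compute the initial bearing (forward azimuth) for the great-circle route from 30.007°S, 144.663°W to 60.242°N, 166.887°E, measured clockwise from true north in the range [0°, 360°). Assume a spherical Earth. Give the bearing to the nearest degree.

338°

Δλ = 166.887 − -144.663 = 311.550°; wrapped into (−180°, 180°]: -48.450°.
θ = atan2( sin Δλ · cos φ₂ , cos φ₁ · sin φ₂ − sin φ₁ · cos φ₂ · cos Δλ )
  = atan2(-0.37145, 0.91641) = -22.064° → normalised to [0°, 360°): 337.936°.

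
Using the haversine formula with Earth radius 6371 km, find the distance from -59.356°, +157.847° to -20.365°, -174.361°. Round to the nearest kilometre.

4867 km

Δλ = -174.361 − 157.847 = -332.208°; wrapped into (−180°, 180°]: 27.792°.
Δφ = -20.365 − -59.356 = 38.991°.
a = sin²(Δφ/2) + cos φ₁ · cos φ₂ · sin²(Δλ/2) = 0.138938.
c = 2·atan2(√a, √(1−a)) = 0.76393 rad → d = 6371·c ≈ 4866.99 km.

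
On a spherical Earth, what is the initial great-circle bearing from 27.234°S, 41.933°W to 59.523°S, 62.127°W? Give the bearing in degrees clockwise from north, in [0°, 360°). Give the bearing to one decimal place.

Δλ = -62.127 − -41.933 = -20.194°.
θ = atan2( sin Δλ · cos φ₂ , cos φ₁ · sin φ₂ − sin φ₁ · cos φ₂ · cos Δλ )
  = atan2(-0.17508, -0.54846) = -162.295° → normalised to [0°, 360°): 197.705°.

197.7°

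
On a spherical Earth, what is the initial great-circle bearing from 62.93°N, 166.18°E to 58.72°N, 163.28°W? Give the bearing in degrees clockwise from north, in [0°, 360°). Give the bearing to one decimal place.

Δλ = -163.28 − 166.18 = -329.46°; wrapped into (−180°, 180°]: 30.54°.
θ = atan2( sin Δλ · cos φ₂ , cos φ₁ · sin φ₂ − sin φ₁ · cos φ₂ · cos Δλ )
  = atan2(0.26384, -0.00927) = 92.013° → normalised to [0°, 360°): 92.013°.

92.0°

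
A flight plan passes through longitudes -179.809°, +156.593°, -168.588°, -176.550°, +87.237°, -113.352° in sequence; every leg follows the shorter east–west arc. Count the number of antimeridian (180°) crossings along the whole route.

Leg 1: -179.809° → +156.593°, shortest Δλ = -23.598° (west) — crosses 180°.
Leg 2: +156.593° → -168.588°, shortest Δλ = 34.819° (east) — crosses 180°.
Leg 3: -168.588° → -176.550°, shortest Δλ = -7.962° (west) — does not cross 180°.
Leg 4: -176.550° → +87.237°, shortest Δλ = -96.213° (west) — crosses 180°.
Leg 5: +87.237° → -113.352°, shortest Δλ = 159.411° (east) — crosses 180°.
Total crossings: 4.

4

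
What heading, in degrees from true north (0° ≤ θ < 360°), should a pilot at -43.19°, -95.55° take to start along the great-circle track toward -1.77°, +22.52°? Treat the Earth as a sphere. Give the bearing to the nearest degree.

Δλ = 22.52 − -95.55 = 118.07°.
θ = atan2( sin Δλ · cos φ₂ , cos φ₁ · sin φ₂ − sin φ₁ · cos φ₂ · cos Δλ )
  = atan2(0.88195, -0.34442) = 111.332° → normalised to [0°, 360°): 111.332°.

111°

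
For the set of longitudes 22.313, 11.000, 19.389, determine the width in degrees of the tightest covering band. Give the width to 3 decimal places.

11.313°

Sort the longitudes: +11.000°, +19.389°, +22.313°.
Eastward gaps between consecutive values (wrapping around): 8.389°, 2.924°, 348.687°.
Largest gap = 348.687° ⇒ minimal covering band is its complement: 360° − 348.687° = 11.313°.
Band runs from +11.000° eastward to +22.313°.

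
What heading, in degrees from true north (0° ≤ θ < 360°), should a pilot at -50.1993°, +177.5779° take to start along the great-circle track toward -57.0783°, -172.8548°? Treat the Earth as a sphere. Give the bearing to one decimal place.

144.3°

Δλ = -172.8548 − 177.5779 = -350.4327°; wrapped into (−180°, 180°]: 9.5673°.
θ = atan2( sin Δλ · cos φ₂ , cos φ₁ · sin φ₂ − sin φ₁ · cos φ₂ · cos Δλ )
  = atan2(0.09033, -0.12558) = 144.272° → normalised to [0°, 360°): 144.272°.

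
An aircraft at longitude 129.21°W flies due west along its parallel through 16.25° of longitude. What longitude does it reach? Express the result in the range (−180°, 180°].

145.46°W

Start at -129.21°; shift −16.25° → -145.46°.
-145.46° already lies in (−180°, 180°].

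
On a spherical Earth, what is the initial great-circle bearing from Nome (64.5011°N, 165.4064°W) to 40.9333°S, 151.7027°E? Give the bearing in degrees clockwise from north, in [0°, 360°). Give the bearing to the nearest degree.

Δλ = 151.7027 − -165.4064 = 317.1091°; wrapped into (−180°, 180°]: -42.8909°.
θ = atan2( sin Δλ · cos φ₂ , cos φ₁ · sin φ₂ − sin φ₁ · cos φ₂ · cos Δλ )
  = atan2(-0.51418, -0.78163) = -146.662° → normalised to [0°, 360°): 213.338°.

213°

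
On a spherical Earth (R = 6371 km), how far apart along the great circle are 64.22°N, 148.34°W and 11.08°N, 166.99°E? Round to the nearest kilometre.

Δλ = 166.99 − -148.34 = 315.33°; wrapped into (−180°, 180°]: -44.67°.
Δφ = 11.08 − 64.22 = -53.14°.
a = sin²(Δφ/2) + cos φ₁ · cos φ₂ · sin²(Δλ/2) = 0.261707.
c = 2·atan2(√a, √(1−a)) = 1.07403 rad → d = 6371·c ≈ 6842.64 km.

6843 km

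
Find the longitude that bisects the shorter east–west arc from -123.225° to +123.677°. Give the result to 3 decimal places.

-179.774°

Signed shortest Δλ from -123.225° to +123.677° is -113.098°.
Midpoint longitude = -123.225° + (-113.098°)/2 = -123.225° − 56.549° = -179.774°.
(The naïve average (-123.225 + +123.677)/2 = 0.226° is on the wrong side of the globe.)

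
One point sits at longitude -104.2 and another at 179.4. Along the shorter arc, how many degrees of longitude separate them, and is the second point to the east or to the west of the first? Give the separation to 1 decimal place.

Raw difference: 179.4 − -104.2 = 283.6°.
Normalise into (−180°, 180°]: 283.6° − 360° = -76.4°.
Negative ⇒ the second point lies to the west; separation 76.4°.

76.4° west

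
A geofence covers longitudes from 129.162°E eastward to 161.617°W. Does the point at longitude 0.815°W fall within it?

Band width going east from +129.162° to -161.617°: ((-161.617 − 129.162) mod 360) = 69.221°.
Offset of -0.815° east of the west edge: ((-0.815 − 129.162) mod 360) = 230.023°.
230.023° > 69.221° ⇒ outside.

No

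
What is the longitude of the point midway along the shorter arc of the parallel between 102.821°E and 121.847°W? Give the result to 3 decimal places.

Signed shortest Δλ from +102.821° to -121.847° is +135.332°.
Midpoint longitude = +102.821° + (+135.332°)/2 = +102.821° + 67.666° = +170.487°.
(The naïve average (+102.821 + -121.847)/2 = -9.513° is on the wrong side of the globe.)

170.487°E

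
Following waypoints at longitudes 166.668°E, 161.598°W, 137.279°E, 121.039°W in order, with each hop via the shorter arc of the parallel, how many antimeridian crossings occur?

Leg 1: +166.668° → -161.598°, shortest Δλ = 31.734° (east) — crosses 180°.
Leg 2: -161.598° → +137.279°, shortest Δλ = -61.123° (west) — crosses 180°.
Leg 3: +137.279° → -121.039°, shortest Δλ = 101.682° (east) — crosses 180°.
Total crossings: 3.

3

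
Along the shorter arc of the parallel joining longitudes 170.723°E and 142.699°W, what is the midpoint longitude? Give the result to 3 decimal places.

Signed shortest Δλ from +170.723° to -142.699° is +46.578°.
Midpoint longitude = +170.723° + (+46.578°)/2 = +170.723° + 23.289° = +194.012°.
Normalise into (−180°, 180°]: -165.988°.
(The naïve average (+170.723 + -142.699)/2 = 14.012° is on the wrong side of the globe.)

165.988°W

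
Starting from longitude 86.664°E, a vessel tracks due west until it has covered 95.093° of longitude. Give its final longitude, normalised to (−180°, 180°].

Start at +86.664°; shift −95.093° → -8.429°.
-8.429° already lies in (−180°, 180°].

8.429°W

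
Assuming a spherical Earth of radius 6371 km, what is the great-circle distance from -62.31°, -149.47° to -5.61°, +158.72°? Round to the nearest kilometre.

Δλ = 158.72 − -149.47 = 308.19°; wrapped into (−180°, 180°]: -51.81°.
Δφ = -5.61 − -62.31 = 56.70°.
a = sin²(Δφ/2) + cos φ₁ · cos φ₂ · sin²(Δλ/2) = 0.313756.
c = 2·atan2(√a, √(1−a)) = 1.18911 rad → d = 6371·c ≈ 7575.81 km.

7576 km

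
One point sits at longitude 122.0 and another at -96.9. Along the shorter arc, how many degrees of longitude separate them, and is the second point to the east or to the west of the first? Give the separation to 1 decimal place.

141.1° east

Raw difference: -96.9 − 122.0 = -218.9°.
Normalise into (−180°, 180°]: -218.9° + 360° = 141.1°.
Positive ⇒ the second point lies to the east; separation 141.1°.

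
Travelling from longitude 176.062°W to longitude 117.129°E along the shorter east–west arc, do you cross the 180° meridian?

Yes

Naïve |117.129 − -176.062| = 293.191° > 180°, so the shorter arc goes the other way round — across 180°.
Signed shortest Δλ = ((117.129 − -176.062 + 180) mod 360) − 180 = -66.809°.
Going west by 66.809° from -176.062° passes through 180° before reaching +117.129°.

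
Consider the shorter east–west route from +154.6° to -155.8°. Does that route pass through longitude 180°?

Naïve |-155.8 − 154.6| = 310.4° > 180°, so the shorter arc goes the other way round — across 180°.
Signed shortest Δλ = ((-155.8 − 154.6 + 180) mod 360) − 180 = 49.6°.
Going east by 49.6° from +154.6° passes through 180° before reaching -155.8°.

Yes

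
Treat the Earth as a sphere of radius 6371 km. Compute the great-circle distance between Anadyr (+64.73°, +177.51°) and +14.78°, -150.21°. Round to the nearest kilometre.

6068 km

Δλ = -150.21 − 177.51 = -327.72°; wrapped into (−180°, 180°]: 32.28°.
Δφ = 14.78 − 64.73 = -49.95°.
a = sin²(Δφ/2) + cos φ₁ · cos φ₂ · sin²(Δλ/2) = 0.210168.
c = 2·atan2(√a, √(1−a)) = 0.95248 rad → d = 6371·c ≈ 6068.26 km.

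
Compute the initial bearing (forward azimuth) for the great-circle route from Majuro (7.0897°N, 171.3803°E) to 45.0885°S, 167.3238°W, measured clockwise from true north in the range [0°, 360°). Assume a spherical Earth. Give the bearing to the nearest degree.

Δλ = -167.3238 − 171.3803 = -338.7041°; wrapped into (−180°, 180°]: 21.2959°.
θ = atan2( sin Δλ · cos φ₂ , cos φ₁ · sin φ₂ − sin φ₁ · cos φ₂ · cos Δλ )
  = atan2(0.25641, -0.78397) = 161.889° → normalised to [0°, 360°): 161.889°.

162°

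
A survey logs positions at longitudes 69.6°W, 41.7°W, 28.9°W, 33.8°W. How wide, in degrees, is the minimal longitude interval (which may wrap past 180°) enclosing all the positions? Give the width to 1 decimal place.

40.7°

Sort the longitudes: -69.6°, -41.7°, -33.8°, -28.9°.
Eastward gaps between consecutive values (wrapping around): 27.9°, 7.9°, 4.9°, 319.3°.
Largest gap = 319.3° ⇒ minimal covering band is its complement: 360° − 319.3° = 40.7°.
Band runs from -69.6° eastward to -28.9°.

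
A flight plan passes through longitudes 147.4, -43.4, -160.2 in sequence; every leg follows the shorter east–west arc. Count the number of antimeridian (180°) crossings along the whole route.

Leg 1: +147.4° → -43.4°, shortest Δλ = 169.2° (east) — crosses 180°.
Leg 2: -43.4° → -160.2°, shortest Δλ = -116.8° (west) — does not cross 180°.
Total crossings: 1.

1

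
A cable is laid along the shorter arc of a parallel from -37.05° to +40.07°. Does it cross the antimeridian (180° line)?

No

Signed shortest Δλ = ((40.07 − -37.05 + 180) mod 360) − 180 = 77.12°.
Going east by 77.12° from -37.05° reaches +40.07° without touching 180°.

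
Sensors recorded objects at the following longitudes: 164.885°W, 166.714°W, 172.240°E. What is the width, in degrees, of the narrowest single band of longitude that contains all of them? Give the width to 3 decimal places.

22.875°

Sort the longitudes: -166.714°, -164.885°, +172.240°.
Eastward gaps between consecutive values (wrapping around): 1.829°, 337.125°, 21.046°.
Largest gap = 337.125° ⇒ minimal covering band is its complement: 360° − 337.125° = 22.875°.
Band runs from +172.240° eastward to -164.885°, crossing the antimeridian.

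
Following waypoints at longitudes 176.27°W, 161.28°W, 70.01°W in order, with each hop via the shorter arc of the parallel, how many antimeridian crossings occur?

0

Leg 1: -176.27° → -161.28°, shortest Δλ = 14.99° (east) — does not cross 180°.
Leg 2: -161.28° → -70.01°, shortest Δλ = 91.27° (east) — does not cross 180°.
Total crossings: 0.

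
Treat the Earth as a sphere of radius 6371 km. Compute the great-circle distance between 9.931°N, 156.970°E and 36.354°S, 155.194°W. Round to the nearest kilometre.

Δλ = -155.194 − 156.970 = -312.164°; wrapped into (−180°, 180°]: 47.836°.
Δφ = -36.354 − 9.931 = -46.285°.
a = sin²(Δφ/2) + cos φ₁ · cos φ₂ · sin²(Δλ/2) = 0.284861.
c = 2·atan2(√a, √(1−a)) = 1.12600 rad → d = 6371·c ≈ 7173.72 km.

7174 km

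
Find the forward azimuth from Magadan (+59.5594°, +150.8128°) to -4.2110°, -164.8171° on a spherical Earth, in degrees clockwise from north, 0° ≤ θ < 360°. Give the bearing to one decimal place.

Δλ = -164.8171 − 150.8128 = -315.6299°; wrapped into (−180°, 180°]: 44.3701°.
θ = atan2( sin Δλ · cos φ₂ , cos φ₁ · sin φ₂ − sin φ₁ · cos φ₂ · cos Δλ )
  = atan2(0.69740, -0.65184) = 133.066° → normalised to [0°, 360°): 133.066°.

133.1°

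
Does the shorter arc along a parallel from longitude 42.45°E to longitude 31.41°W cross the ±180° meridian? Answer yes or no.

No

Signed shortest Δλ = ((-31.41 − 42.45 + 180) mod 360) − 180 = -73.86°.
Going west by 73.86° from +42.45° reaches -31.41° without touching 180°.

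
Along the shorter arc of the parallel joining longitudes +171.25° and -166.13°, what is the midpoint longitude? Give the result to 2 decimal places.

-177.44°

Signed shortest Δλ from +171.25° to -166.13° is +22.62°.
Midpoint longitude = +171.25° + (+22.62°)/2 = +171.25° + 11.31° = +182.56°.
Normalise into (−180°, 180°]: -177.44°.
(The naïve average (+171.25 + -166.13)/2 = 2.56° is on the wrong side of the globe.)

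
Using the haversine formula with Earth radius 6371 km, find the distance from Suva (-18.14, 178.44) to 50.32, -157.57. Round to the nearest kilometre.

7968 km

Δλ = -157.57 − 178.44 = -336.01°; wrapped into (−180°, 180°]: 23.99°.
Δφ = 50.32 − -18.14 = 68.46°.
a = sin²(Δφ/2) + cos φ₁ · cos φ₂ · sin²(Δλ/2) = 0.342632.
c = 2·atan2(√a, √(1−a)) = 1.25062 rad → d = 6371·c ≈ 7967.68 km.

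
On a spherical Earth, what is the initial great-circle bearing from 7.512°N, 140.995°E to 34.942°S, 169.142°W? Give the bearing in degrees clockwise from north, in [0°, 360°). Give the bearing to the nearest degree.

Δλ = -169.142 − 140.995 = -310.137°; wrapped into (−180°, 180°]: 49.863°.
θ = atan2( sin Δλ · cos φ₂ , cos φ₁ · sin φ₂ − sin φ₁ · cos φ₂ · cos Δλ )
  = atan2(0.62669, -0.63691) = 135.464° → normalised to [0°, 360°): 135.464°.

135°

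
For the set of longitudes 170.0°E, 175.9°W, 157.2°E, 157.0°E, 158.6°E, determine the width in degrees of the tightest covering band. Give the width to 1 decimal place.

27.1°

Sort the longitudes: -175.9°, +157.0°, +157.2°, +158.6°, +170.0°.
Eastward gaps between consecutive values (wrapping around): 332.9°, 0.2°, 1.4°, 11.4°, 14.1°.
Largest gap = 332.9° ⇒ minimal covering band is its complement: 360° − 332.9° = 27.1°.
Band runs from +157.0° eastward to -175.9°, crossing the antimeridian.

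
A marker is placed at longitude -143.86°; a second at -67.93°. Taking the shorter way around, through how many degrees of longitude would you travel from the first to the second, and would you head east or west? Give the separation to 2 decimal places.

Raw difference: -67.93 − -143.86 = 75.93°.
Normalise into (−180°, 180°]: 75.93° stays 75.93°.
Positive ⇒ the second point lies to the east; separation 75.93°.

75.93° east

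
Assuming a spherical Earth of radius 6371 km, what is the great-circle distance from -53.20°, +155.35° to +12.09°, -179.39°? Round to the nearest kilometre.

7648 km

Δλ = -179.39 − 155.35 = -334.74°; wrapped into (−180°, 180°]: 25.26°.
Δφ = 12.09 − -53.20 = 65.29°.
a = sin²(Δφ/2) + cos φ₁ · cos φ₂ · sin²(Δλ/2) = 0.318991.
c = 2·atan2(√a, √(1−a)) = 1.20036 rad → d = 6371·c ≈ 7647.52 km.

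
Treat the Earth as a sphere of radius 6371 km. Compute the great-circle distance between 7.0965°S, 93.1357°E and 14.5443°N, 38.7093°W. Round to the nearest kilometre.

14701 km

Δλ = -38.7093 − 93.1357 = -131.8450°.
Δφ = 14.5443 − -7.0965 = 21.6408°.
a = sin²(Δφ/2) + cos φ₁ · cos φ₂ · sin²(Δλ/2) = 0.835909.
c = 2·atan2(√a, √(1−a)) = 2.30746 rad → d = 6371·c ≈ 14700.80 km.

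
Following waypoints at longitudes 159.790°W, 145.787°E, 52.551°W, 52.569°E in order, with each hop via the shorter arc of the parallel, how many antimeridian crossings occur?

Leg 1: -159.790° → +145.787°, shortest Δλ = -54.423° (west) — crosses 180°.
Leg 2: +145.787° → -52.551°, shortest Δλ = 161.662° (east) — crosses 180°.
Leg 3: -52.551° → +52.569°, shortest Δλ = 105.12° (east) — does not cross 180°.
Total crossings: 2.

2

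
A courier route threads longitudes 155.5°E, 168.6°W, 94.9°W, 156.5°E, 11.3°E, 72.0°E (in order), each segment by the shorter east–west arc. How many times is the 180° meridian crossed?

2

Leg 1: +155.5° → -168.6°, shortest Δλ = 35.9° (east) — crosses 180°.
Leg 2: -168.6° → -94.9°, shortest Δλ = 73.7° (east) — does not cross 180°.
Leg 3: -94.9° → +156.5°, shortest Δλ = -108.6° (west) — crosses 180°.
Leg 4: +156.5° → +11.3°, shortest Δλ = -145.2° (west) — does not cross 180°.
Leg 5: +11.3° → +72.0°, shortest Δλ = 60.7° (east) — does not cross 180°.
Total crossings: 2.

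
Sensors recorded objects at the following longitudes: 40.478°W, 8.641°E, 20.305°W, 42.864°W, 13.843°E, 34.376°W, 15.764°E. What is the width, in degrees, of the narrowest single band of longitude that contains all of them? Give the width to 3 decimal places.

58.628°

Sort the longitudes: -42.864°, -40.478°, -34.376°, -20.305°, +8.641°, +13.843°, +15.764°.
Eastward gaps between consecutive values (wrapping around): 2.386°, 6.102°, 14.071°, 28.946°, 5.202°, 1.921°, 301.372°.
Largest gap = 301.372° ⇒ minimal covering band is its complement: 360° − 301.372° = 58.628°.
Band runs from -42.864° eastward to +15.764°.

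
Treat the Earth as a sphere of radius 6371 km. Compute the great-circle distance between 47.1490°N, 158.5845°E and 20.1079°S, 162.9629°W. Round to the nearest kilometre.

8410 km

Δλ = -162.9629 − 158.5845 = -321.5474°; wrapped into (−180°, 180°]: 38.4526°.
Δφ = -20.1079 − 47.1490 = -67.2569°.
a = sin²(Δφ/2) + cos φ₁ · cos φ₂ · sin²(Δλ/2) = 0.375953.
c = 2·atan2(√a, √(1−a)) = 1.32008 rad → d = 6371·c ≈ 8410.26 km.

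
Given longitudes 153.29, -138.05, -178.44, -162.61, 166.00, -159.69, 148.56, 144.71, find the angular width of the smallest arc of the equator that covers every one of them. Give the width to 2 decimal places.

Sort the longitudes: -178.44°, -162.61°, -159.69°, -138.05°, +144.71°, +148.56°, +153.29°, +166.00°.
Eastward gaps between consecutive values (wrapping around): 15.83°, 2.92°, 21.64°, 282.76°, 3.85°, 4.73°, 12.71°, 15.56°.
Largest gap = 282.76° ⇒ minimal covering band is its complement: 360° − 282.76° = 77.24°.
Band runs from +144.71° eastward to -138.05°, crossing the antimeridian.

77.24°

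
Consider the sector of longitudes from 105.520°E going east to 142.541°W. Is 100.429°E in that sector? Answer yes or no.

Band width going east from +105.520° to -142.541°: ((-142.541 − 105.520) mod 360) = 111.939°.
Offset of +100.429° east of the west edge: ((100.429 − 105.520) mod 360) = 354.909°.
354.909° > 111.939° ⇒ outside.

No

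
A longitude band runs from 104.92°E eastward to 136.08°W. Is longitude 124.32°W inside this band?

Band width going east from +104.92° to -136.08°: ((-136.08 − 104.92) mod 360) = 119.00°.
Offset of -124.32° east of the west edge: ((-124.32 − 104.92) mod 360) = 130.76°.
130.76° > 119.00° ⇒ outside.

No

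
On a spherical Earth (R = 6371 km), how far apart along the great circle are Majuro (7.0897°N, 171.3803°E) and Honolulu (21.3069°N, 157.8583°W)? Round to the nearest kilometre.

3662 km

Δλ = -157.8583 − 171.3803 = -329.2386°; wrapped into (−180°, 180°]: 30.7614°.
Δφ = 21.3069 − 7.0897 = 14.2172°.
a = sin²(Δφ/2) + cos φ₁ · cos φ₂ · sin²(Δλ/2) = 0.080352.
c = 2·atan2(√a, √(1−a)) = 0.57481 rad → d = 6371·c ≈ 3662.12 km.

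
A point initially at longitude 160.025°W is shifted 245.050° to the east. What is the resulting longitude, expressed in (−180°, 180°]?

Start at -160.025°; shift +245.050° → +85.025°.
+85.025° already lies in (−180°, 180°].

85.025°E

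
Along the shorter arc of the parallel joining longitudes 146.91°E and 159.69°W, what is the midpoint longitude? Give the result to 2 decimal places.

Signed shortest Δλ from +146.91° to -159.69° is +53.40°.
Midpoint longitude = +146.91° + (+53.40°)/2 = +146.91° + 26.70° = +173.61°.
(The naïve average (+146.91 + -159.69)/2 = -6.39° is on the wrong side of the globe.)

173.61°E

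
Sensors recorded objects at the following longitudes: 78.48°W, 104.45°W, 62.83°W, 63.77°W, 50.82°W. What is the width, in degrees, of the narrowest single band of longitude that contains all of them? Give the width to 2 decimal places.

Sort the longitudes: -104.45°, -78.48°, -63.77°, -62.83°, -50.82°.
Eastward gaps between consecutive values (wrapping around): 25.97°, 14.71°, 0.94°, 12.01°, 306.37°.
Largest gap = 306.37° ⇒ minimal covering band is its complement: 360° − 306.37° = 53.63°.
Band runs from -104.45° eastward to -50.82°.

53.63°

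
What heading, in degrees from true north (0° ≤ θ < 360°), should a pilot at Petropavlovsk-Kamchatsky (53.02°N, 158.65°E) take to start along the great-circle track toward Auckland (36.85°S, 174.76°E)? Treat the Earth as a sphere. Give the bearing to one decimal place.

Δλ = 174.76 − 158.65 = 16.11°.
θ = atan2( sin Δλ · cos φ₂ , cos φ₁ · sin φ₂ − sin φ₁ · cos φ₂ · cos Δλ )
  = atan2(0.22204, -0.97489) = 167.169° → normalised to [0°, 360°): 167.169°.

167.2°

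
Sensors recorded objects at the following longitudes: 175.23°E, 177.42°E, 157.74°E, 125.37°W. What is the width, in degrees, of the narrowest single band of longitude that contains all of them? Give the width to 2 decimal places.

Sort the longitudes: -125.37°, +157.74°, +175.23°, +177.42°.
Eastward gaps between consecutive values (wrapping around): 283.11°, 17.49°, 2.19°, 57.21°.
Largest gap = 283.11° ⇒ minimal covering band is its complement: 360° − 283.11° = 76.89°.
Band runs from +157.74° eastward to -125.37°, crossing the antimeridian.

76.89°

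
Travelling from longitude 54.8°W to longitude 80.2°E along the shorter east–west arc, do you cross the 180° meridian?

Signed shortest Δλ = ((80.2 − -54.8 + 180) mod 360) − 180 = 135.0°.
Going east by 135.0° from -54.8° reaches +80.2° without touching 180°.

No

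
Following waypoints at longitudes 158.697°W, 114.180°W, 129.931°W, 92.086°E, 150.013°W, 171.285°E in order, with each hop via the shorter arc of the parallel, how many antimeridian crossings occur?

3

Leg 1: -158.697° → -114.180°, shortest Δλ = 44.517° (east) — does not cross 180°.
Leg 2: -114.180° → -129.931°, shortest Δλ = -15.751° (west) — does not cross 180°.
Leg 3: -129.931° → +92.086°, shortest Δλ = -137.983° (west) — crosses 180°.
Leg 4: +92.086° → -150.013°, shortest Δλ = 117.901° (east) — crosses 180°.
Leg 5: -150.013° → +171.285°, shortest Δλ = -38.702° (west) — crosses 180°.
Total crossings: 3.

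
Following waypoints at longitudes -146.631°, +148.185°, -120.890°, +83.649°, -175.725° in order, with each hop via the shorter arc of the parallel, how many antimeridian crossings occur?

4

Leg 1: -146.631° → +148.185°, shortest Δλ = -65.184° (west) — crosses 180°.
Leg 2: +148.185° → -120.890°, shortest Δλ = 90.925° (east) — crosses 180°.
Leg 3: -120.890° → +83.649°, shortest Δλ = -155.461° (west) — crosses 180°.
Leg 4: +83.649° → -175.725°, shortest Δλ = 100.626° (east) — crosses 180°.
Total crossings: 4.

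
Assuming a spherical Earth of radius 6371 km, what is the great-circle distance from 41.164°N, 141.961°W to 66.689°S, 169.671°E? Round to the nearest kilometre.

12675 km

Δλ = 169.671 − -141.961 = 311.632°; wrapped into (−180°, 180°]: -48.368°.
Δφ = -66.689 − 41.164 = -107.853°.
a = sin²(Δφ/2) + cos φ₁ · cos φ₂ · sin²(Δλ/2) = 0.703286.
c = 2·atan2(√a, √(1−a)) = 1.98949 rad → d = 6371·c ≈ 12675.07 km.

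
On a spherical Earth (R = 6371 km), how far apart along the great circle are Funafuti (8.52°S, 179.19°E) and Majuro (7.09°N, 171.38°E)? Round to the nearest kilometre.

Δλ = 171.38 − 179.19 = -7.81°.
Δφ = 7.09 − -8.52 = 15.61°.
a = sin²(Δφ/2) + cos φ₁ · cos φ₂ · sin²(Δλ/2) = 0.022994.
c = 2·atan2(√a, √(1−a)) = 0.30445 rad → d = 6371·c ≈ 1939.64 km.

1940 km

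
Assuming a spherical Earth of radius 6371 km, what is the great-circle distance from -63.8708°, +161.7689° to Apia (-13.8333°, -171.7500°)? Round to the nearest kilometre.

Δλ = -171.7500 − 161.7689 = -333.5189°; wrapped into (−180°, 180°]: 26.4811°.
Δφ = -13.8333 − -63.8708 = 50.0375°.
a = sin²(Δφ/2) + cos φ₁ · cos φ₂ · sin²(Δλ/2) = 0.201290.
c = 2·atan2(√a, √(1−a)) = 0.93052 rad → d = 6371·c ≈ 5928.32 km.

5928 km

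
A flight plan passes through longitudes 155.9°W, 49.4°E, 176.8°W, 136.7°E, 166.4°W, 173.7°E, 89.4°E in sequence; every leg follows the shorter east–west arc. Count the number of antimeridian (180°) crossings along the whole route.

Leg 1: -155.9° → +49.4°, shortest Δλ = -154.7° (west) — crosses 180°.
Leg 2: +49.4° → -176.8°, shortest Δλ = 133.8° (east) — crosses 180°.
Leg 3: -176.8° → +136.7°, shortest Δλ = -46.5° (west) — crosses 180°.
Leg 4: +136.7° → -166.4°, shortest Δλ = 56.9° (east) — crosses 180°.
Leg 5: -166.4° → +173.7°, shortest Δλ = -19.9° (west) — crosses 180°.
Leg 6: +173.7° → +89.4°, shortest Δλ = -84.3° (west) — does not cross 180°.
Total crossings: 5.

5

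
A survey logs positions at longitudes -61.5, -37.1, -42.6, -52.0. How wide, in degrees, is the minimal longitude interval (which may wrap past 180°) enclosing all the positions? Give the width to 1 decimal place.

24.4°

Sort the longitudes: -61.5°, -52.0°, -42.6°, -37.1°.
Eastward gaps between consecutive values (wrapping around): 9.5°, 9.4°, 5.5°, 335.6°.
Largest gap = 335.6° ⇒ minimal covering band is its complement: 360° − 335.6° = 24.4°.
Band runs from -61.5° eastward to -37.1°.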